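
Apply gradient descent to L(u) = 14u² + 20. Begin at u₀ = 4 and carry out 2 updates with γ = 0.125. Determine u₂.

25

L′(u) = 28u
u₁ = 4 − 0.125·112 = -10
u₂ = -10 − 0.125·(-280) = 25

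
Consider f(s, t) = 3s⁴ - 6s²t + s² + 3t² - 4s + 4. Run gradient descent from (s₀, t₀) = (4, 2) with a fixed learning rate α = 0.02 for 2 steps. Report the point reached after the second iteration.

∇f = (12s³ - 12st + 2s - 4, -6s² + 6t)
Step 1: at (4, 2), ∇f = (676, -84) → (4, 2) − 0.02·(676, -84) = (-9.52, 3.68)
Step 2: at (-9.52, 3.68), ∇f = (-9956.253696, -521.7024) → (-9.52, 3.68) − 0.02·(-9956.253696, -521.7024) = (189.60507392, 14.114048)

(189.60507392, 14.114048)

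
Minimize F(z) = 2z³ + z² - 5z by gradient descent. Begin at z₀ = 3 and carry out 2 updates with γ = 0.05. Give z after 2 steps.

0.45625

F′(z) = 6z² + 2z - 5
Step 1: F′(3) = 55; z₁ = 3 − 0.05·55 = 0.25
Step 2: F′(0.25) = -4.125; z₂ = 0.25 − 0.05·(-4.125) = 0.45625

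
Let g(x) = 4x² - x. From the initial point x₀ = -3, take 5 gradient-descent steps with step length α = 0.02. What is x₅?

-1.18191232

g′(x) = 8x - 1
Step 1: g′(-3) = -25; x₁ = -3 − 0.02·(-25) = -2.5
Step 2: g′(-2.5) = -21; x₂ = -2.5 − 0.02·(-21) = -2.08
Step 3: g′(-2.08) = -17.64; x₃ = -2.08 − 0.02·(-17.64) = -1.7272
Step 4: g′(-1.7272) = -14.8176; x₄ = -1.7272 − 0.02·(-14.8176) = -1.430848
Step 5: g′(-1.430848) = -12.446784; x₅ = -1.430848 − 0.02·(-12.446784) = -1.18191232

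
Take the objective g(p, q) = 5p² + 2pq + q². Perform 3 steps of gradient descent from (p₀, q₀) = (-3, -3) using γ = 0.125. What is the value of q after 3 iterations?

-1.125

∇g = (10p + 2q, 2p + 2q)
(p₁, q₁) = (-3, -3) − 0.125·(-36, -12) = (1.5, -1.5)
(p₂, q₂) = (1.5, -1.5) − 0.125·(12, 0) = (0, -1.5)
(p₃, q₃) = (0, -1.5) − 0.125·(-3, -3) = (0.375, -1.125)
q = -1.125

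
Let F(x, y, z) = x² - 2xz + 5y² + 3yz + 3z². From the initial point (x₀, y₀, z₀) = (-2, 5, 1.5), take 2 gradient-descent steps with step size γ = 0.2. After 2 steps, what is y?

∇F = (2x - 2z, 10y + 3z, -2x + 3y + 6z)
(x₁, y₁, z₁) = (-2, 5, 1.5) − 0.2·(-7, 54.5, 28) = (-0.6, -5.9, -4.1)
(x₂, y₂, z₂) = (-0.6, -5.9, -4.1) − 0.2·(7, -71.3, -41.1) = (-2, 8.36, 4.12)
y = 8.36

8.36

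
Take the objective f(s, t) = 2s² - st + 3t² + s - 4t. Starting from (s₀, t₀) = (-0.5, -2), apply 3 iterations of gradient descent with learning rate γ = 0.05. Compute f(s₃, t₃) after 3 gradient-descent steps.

∇f = (4s - t + 1, -s + 6t - 4)
Step 1: at (-0.5, -2), ∇f = (1, -15.5) → (-0.5, -2) − 0.05·(1, -15.5) = (-0.55, -1.225)
Step 2: at (-0.55, -1.225), ∇f = (0.025, -10.8) → (-0.55, -1.225) − 0.05·(0.025, -10.8) = (-0.55125, -0.685)
Step 3: at (-0.55125, -0.685), ∇f = (-0.52, -7.55875) → (-0.55125, -0.685) − 0.05·(-0.52, -7.55875) = (-0.52525, -0.3070625)
f(-0.52525, -0.3070625) = 1.37635268359375

1.37635268359375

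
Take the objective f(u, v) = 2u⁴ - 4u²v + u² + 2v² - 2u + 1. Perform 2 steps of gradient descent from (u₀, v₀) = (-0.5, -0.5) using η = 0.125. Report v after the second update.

-0.03125

∇f = (8u³ - 8uv + 2u - 2, -4u² + 4v)
Step 1: at (-0.5, -0.5), ∇f = (-6, -3) → (-0.5, -0.5) − 0.125·(-6, -3) = (0.25, -0.125)
Step 2: at (0.25, -0.125), ∇f = (-1.125, -0.75) → (0.25, -0.125) − 0.125·(-1.125, -0.75) = (0.390625, -0.03125)
v = -0.03125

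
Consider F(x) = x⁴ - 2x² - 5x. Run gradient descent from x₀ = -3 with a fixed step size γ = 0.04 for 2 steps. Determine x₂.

1.22642176

F′(x) = 4x³ - 4x - 5
Step 1: F′(-3) = -101; x₁ = -3 − 0.04·(-101) = 1.04
Step 2: F′(1.04) = -4.660544; x₂ = 1.04 − 0.04·(-4.660544) = 1.22642176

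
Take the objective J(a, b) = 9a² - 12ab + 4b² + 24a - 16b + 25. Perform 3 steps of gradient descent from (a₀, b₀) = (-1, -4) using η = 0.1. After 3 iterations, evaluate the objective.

1367.954496

∇J = (18a - 12b + 24, -12a + 8b - 16)
(a₁, b₁) = (-1, -4) − 0.1·(54, -36) = (-6.4, -0.4)
(a₂, b₂) = (-6.4, -0.4) − 0.1·(-86.4, 57.6) = (2.24, -6.16)
(a₃, b₃) = (2.24, -6.16) − 0.1·(138.24, -92.16) = (-11.584, 3.056)
J(-11.584, 3.056) = 1367.954496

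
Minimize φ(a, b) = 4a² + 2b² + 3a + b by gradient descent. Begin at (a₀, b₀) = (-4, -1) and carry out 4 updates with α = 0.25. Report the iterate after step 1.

(3.25, -0.25)

∇φ = (8a + 3, 4b + 1)
Step 1: at (-4, -1), ∇φ = (-29, -3) → (-4, -1) − 0.25·(-29, -3) = (3.25, -0.25)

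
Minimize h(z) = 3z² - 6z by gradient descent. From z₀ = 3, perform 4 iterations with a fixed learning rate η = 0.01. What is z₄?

h′(z) = 6z - 6
Step 1: h′(3) = 12; z₁ = 3 − 0.01·12 = 2.88
Step 2: h′(2.88) = 11.28; z₂ = 2.88 − 0.01·11.28 = 2.7672
Step 3: h′(2.7672) = 10.6032; z₃ = 2.7672 − 0.01·10.6032 = 2.661168
Step 4: h′(2.661168) = 9.967008; z₄ = 2.661168 − 0.01·9.967008 = 2.56149792

2.56149792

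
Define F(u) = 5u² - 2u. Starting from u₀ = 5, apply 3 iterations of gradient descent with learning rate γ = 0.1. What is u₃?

0.2

F′(u) = 10u - 2
u₁ = 5 − 0.1·48 = 0.2
u₂ = 0.2 − 0.1·0 = 0.2
u₃ = 0.2 − 0.1·0 = 0.2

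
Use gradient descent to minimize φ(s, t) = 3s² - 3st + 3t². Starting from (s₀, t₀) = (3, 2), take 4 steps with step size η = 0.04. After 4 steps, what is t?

1.41535232

∇φ = (6s - 3t, -3s + 6t)
Step 1: at (3, 2), ∇φ = (12, 3) → (3, 2) − 0.04·(12, 3) = (2.52, 1.88)
Step 2: at (2.52, 1.88), ∇φ = (9.48, 3.72) → (2.52, 1.88) − 0.04·(9.48, 3.72) = (2.1408, 1.7312)
Step 3: at (2.1408, 1.7312), ∇φ = (7.6512, 3.9648) → (2.1408, 1.7312) − 0.04·(7.6512, 3.9648) = (1.834752, 1.572608)
Step 4: at (1.834752, 1.572608), ∇φ = (6.290688, 3.931392) → (1.834752, 1.572608) − 0.04·(6.290688, 3.931392) = (1.58312448, 1.41535232)
t = 1.41535232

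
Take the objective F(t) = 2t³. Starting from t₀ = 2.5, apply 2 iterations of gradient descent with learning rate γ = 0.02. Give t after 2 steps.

1.3825

F′(t) = 6t²
t₁ = 2.5 − 0.02·37.5 = 1.75
t₂ = 1.75 − 0.02·18.375 = 1.3825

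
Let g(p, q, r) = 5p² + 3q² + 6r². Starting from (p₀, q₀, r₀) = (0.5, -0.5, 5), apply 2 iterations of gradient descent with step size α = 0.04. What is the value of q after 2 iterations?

-0.2888

∇g = (10p, 6q, 12r)
Step 1: at (0.5, -0.5, 5), ∇g = (5, -3, 60) → (0.5, -0.5, 5) − 0.04·(5, -3, 60) = (0.3, -0.38, 2.6)
Step 2: at (0.3, -0.38, 2.6), ∇g = (3, -2.28, 31.2) → (0.3, -0.38, 2.6) − 0.04·(3, -2.28, 31.2) = (0.18, -0.2888, 1.352)
q = -0.2888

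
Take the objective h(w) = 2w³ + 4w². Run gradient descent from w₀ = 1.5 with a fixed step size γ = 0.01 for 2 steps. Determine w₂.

1.0523985

h′(w) = 6w² + 8w
w₁ = 1.5 − 0.01·25.5 = 1.245
w₂ = 1.245 − 0.01·19.26015 = 1.0523985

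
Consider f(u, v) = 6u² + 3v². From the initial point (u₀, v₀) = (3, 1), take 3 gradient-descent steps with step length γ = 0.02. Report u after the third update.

1.316928

∇f = (12u, 6v)
(u₁, v₁) = (3, 1) − 0.02·(36, 6) = (2.28, 0.88)
(u₂, v₂) = (2.28, 0.88) − 0.02·(27.36, 5.28) = (1.7328, 0.7744)
(u₃, v₃) = (1.7328, 0.7744) − 0.02·(20.7936, 4.6464) = (1.316928, 0.681472)
u = 1.316928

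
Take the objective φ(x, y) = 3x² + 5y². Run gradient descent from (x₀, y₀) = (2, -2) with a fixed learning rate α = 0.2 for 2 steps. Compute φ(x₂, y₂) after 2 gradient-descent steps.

20.0192

∇φ = (6x, 10y)
(x₁, y₁) = (2, -2) − 0.2·(12, -20) = (-0.4, 2)
(x₂, y₂) = (-0.4, 2) − 0.2·(-2.4, 20) = (0.08, -2)
φ(0.08, -2) = 20.0192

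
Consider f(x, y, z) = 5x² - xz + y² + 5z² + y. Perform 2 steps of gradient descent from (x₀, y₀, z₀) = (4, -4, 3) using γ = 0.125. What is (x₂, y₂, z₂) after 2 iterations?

(0.125, -2.46875, -0.015625)

∇f = (10x - z, 2y + 1, -x + 10z)
Step 1: at (4, -4, 3), ∇f = (37, -7, 26) → (4, -4, 3) − 0.125·(37, -7, 26) = (-0.625, -3.125, -0.25)
Step 2: at (-0.625, -3.125, -0.25), ∇f = (-6, -5.25, -1.875) → (-0.625, -3.125, -0.25) − 0.125·(-6, -5.25, -1.875) = (0.125, -2.46875, -0.015625)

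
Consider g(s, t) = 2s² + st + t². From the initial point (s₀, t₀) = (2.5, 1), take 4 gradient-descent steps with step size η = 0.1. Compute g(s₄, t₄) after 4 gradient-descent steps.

∇g = (4s + t, s + 2t)
Step 1: at (2.5, 1), ∇g = (11, 4.5) → (2.5, 1) − 0.1·(11, 4.5) = (1.4, 0.55)
Step 2: at (1.4, 0.55), ∇g = (6.15, 2.5) → (1.4, 0.55) − 0.1·(6.15, 2.5) = (0.785, 0.3)
Step 3: at (0.785, 0.3), ∇g = (3.44, 1.385) → (0.785, 0.3) − 0.1·(3.44, 1.385) = (0.441, 0.1615)
Step 4: at (0.441, 0.1615), ∇g = (1.9255, 0.764) → (0.441, 0.1615) − 0.1·(1.9255, 0.764) = (0.24845, 0.0851)
g(0.24845, 0.0851) = 0.15183991

0.15183991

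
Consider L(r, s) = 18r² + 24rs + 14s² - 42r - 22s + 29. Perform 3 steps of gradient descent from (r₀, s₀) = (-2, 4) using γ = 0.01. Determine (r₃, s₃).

(-1.382816, 2.933728)

∇L = (36r + 24s - 42, 24r + 28s - 22)
Step 1: at (-2, 4), ∇L = (-18, 42) → (-2, 4) − 0.01·(-18, 42) = (-1.82, 3.58)
Step 2: at (-1.82, 3.58), ∇L = (-21.6, 34.56) → (-1.82, 3.58) − 0.01·(-21.6, 34.56) = (-1.604, 3.2344)
Step 3: at (-1.604, 3.2344), ∇L = (-22.1184, 30.0672) → (-1.604, 3.2344) − 0.01·(-22.1184, 30.0672) = (-1.382816, 2.933728)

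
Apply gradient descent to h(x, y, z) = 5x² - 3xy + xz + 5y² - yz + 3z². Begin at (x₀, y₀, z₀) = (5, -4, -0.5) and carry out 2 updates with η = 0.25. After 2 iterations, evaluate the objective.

7261.5537109375

∇h = (10x - 3y + z, -3x + 10y - z, x - y + 6z)
Step 1: at (5, -4, -0.5), ∇h = (61.5, -54.5, 6) → (5, -4, -0.5) − 0.25·(61.5, -54.5, 6) = (-10.375, 9.625, -2)
Step 2: at (-10.375, 9.625, -2), ∇h = (-134.625, 129.375, -32) → (-10.375, 9.625, -2) − 0.25·(-134.625, 129.375, -32) = (23.28125, -22.71875, 6)
h(23.28125, -22.71875, 6) = 7261.5537109375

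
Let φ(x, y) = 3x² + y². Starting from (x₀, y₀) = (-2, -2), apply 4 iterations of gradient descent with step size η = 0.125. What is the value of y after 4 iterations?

-0.6328125

∇φ = (6x, 2y)
Step 1: at (-2, -2), ∇φ = (-12, -4) → (-2, -2) − 0.125·(-12, -4) = (-0.5, -1.5)
Step 2: at (-0.5, -1.5), ∇φ = (-3, -3) → (-0.5, -1.5) − 0.125·(-3, -3) = (-0.125, -1.125)
Step 3: at (-0.125, -1.125), ∇φ = (-0.75, -2.25) → (-0.125, -1.125) − 0.125·(-0.75, -2.25) = (-0.03125, -0.84375)
Step 4: at (-0.03125, -0.84375), ∇φ = (-0.1875, -1.6875) → (-0.03125, -0.84375) − 0.125·(-0.1875, -1.6875) = (-0.0078125, -0.6328125)
y = -0.6328125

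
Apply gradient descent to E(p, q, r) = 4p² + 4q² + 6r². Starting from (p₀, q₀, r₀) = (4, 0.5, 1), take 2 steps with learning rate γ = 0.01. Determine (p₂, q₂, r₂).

(3.3856, 0.4232, 0.7744)

∇E = (8p, 8q, 12r)
Step 1: at (4, 0.5, 1), ∇E = (32, 4, 12) → (4, 0.5, 1) − 0.01·(32, 4, 12) = (3.68, 0.46, 0.88)
Step 2: at (3.68, 0.46, 0.88), ∇E = (29.44, 3.68, 10.56) → (3.68, 0.46, 0.88) − 0.01·(29.44, 3.68, 10.56) = (3.3856, 0.4232, 0.7744)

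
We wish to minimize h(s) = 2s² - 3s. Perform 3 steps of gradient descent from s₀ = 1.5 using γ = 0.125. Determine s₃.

0.84375

h′(s) = 4s - 3
s₁ = 1.5 − 0.125·3 = 1.125
s₂ = 1.125 − 0.125·1.5 = 0.9375
s₃ = 0.9375 − 0.125·0.75 = 0.84375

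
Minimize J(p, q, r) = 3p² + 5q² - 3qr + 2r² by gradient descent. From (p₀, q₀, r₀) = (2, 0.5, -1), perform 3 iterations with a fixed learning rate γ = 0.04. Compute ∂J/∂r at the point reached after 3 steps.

∇J = (6p, 10q - 3r, -3q + 4r)
(p₁, q₁, r₁) = (2, 0.5, -1) − 0.04·(12, 8, -5.5) = (1.52, 0.18, -0.78)
(p₂, q₂, r₂) = (1.52, 0.18, -0.78) − 0.04·(9.12, 4.14, -3.66) = (1.1552, 0.0144, -0.6336)
(p₃, q₃, r₃) = (1.1552, 0.0144, -0.6336) − 0.04·(6.9312, 2.0448, -2.5776) = (0.877952, -0.067392, -0.530496)
∂J/∂r at (0.877952, -0.067392, -0.530496) = -1.919808

-1.919808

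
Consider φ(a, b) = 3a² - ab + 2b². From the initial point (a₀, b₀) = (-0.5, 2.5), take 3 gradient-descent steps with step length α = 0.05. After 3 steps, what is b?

∇φ = (6a - b, -a + 4b)
(a₁, b₁) = (-0.5, 2.5) − 0.05·(-5.5, 10.5) = (-0.225, 1.975)
(a₂, b₂) = (-0.225, 1.975) − 0.05·(-3.325, 8.125) = (-0.05875, 1.56875)
(a₃, b₃) = (-0.05875, 1.56875) − 0.05·(-1.92125, 6.33375) = (0.0373125, 1.2520625)
b = 1.2520625

1.2520625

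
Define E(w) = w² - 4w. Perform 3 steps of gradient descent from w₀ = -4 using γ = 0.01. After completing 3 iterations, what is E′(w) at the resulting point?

E′(w) = 2w - 4
w₁ = -4 − 0.01·(-12) = -3.88
w₂ = -3.88 − 0.01·(-11.76) = -3.7624
w₃ = -3.7624 − 0.01·(-11.5248) = -3.647152
E′(w) at (-3.647152) = -11.294304

-11.294304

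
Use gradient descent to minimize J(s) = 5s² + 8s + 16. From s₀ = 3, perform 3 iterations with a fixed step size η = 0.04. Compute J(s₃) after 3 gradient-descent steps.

16.1685632

J′(s) = 10s + 8
Step 1: J′(3) = 38; s₁ = 3 − 0.04·38 = 1.48
Step 2: J′(1.48) = 22.8; s₂ = 1.48 − 0.04·22.8 = 0.568
Step 3: J′(0.568) = 13.68; s₃ = 0.568 − 0.04·13.68 = 0.0208
J(0.0208) = 16.1685632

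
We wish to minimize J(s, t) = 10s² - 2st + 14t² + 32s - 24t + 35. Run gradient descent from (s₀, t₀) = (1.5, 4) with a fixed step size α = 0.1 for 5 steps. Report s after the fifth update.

7.85792

∇J = (20s - 2t + 32, -2s + 28t - 24)
Step 1: at (1.5, 4), ∇J = (54, 85) → (1.5, 4) − 0.1·(54, 85) = (-3.9, -4.5)
Step 2: at (-3.9, -4.5), ∇J = (-37, -142.2) → (-3.9, -4.5) − 0.1·(-37, -142.2) = (-0.2, 9.72)
Step 3: at (-0.2, 9.72), ∇J = (8.56, 248.56) → (-0.2, 9.72) − 0.1·(8.56, 248.56) = (-1.056, -15.136)
Step 4: at (-1.056, -15.136), ∇J = (41.152, -445.696) → (-1.056, -15.136) − 0.1·(41.152, -445.696) = (-5.1712, 29.4336)
Step 5: at (-5.1712, 29.4336), ∇J = (-130.2912, 810.4832) → (-5.1712, 29.4336) − 0.1·(-130.2912, 810.4832) = (7.85792, -51.61472)
s = 7.85792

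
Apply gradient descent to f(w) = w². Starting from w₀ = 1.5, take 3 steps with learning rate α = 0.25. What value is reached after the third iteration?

0.1875

f′(w) = 2w
Step 1: f′(1.5) = 3; w₁ = 1.5 − 0.25·3 = 0.75
Step 2: f′(0.75) = 1.5; w₂ = 0.75 − 0.25·1.5 = 0.375
Step 3: f′(0.375) = 0.75; w₃ = 0.375 − 0.25·0.75 = 0.1875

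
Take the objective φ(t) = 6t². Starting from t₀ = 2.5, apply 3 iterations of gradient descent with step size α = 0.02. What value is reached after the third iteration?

φ′(t) = 12t
t₁ = 2.5 − 0.02·30 = 1.9
t₂ = 1.9 − 0.02·22.8 = 1.444
t₃ = 1.444 − 0.02·17.328 = 1.09744

1.09744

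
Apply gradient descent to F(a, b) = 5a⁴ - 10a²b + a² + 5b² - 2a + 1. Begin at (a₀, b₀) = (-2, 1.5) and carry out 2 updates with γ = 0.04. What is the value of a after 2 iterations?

-2.3707392

∇F = (20a³ - 20ab + 2a - 2, -10a² + 10b)
Step 1: at (-2, 1.5), ∇F = (-106, -25) → (-2, 1.5) − 0.04·(-106, -25) = (2.24, 2.5)
Step 2: at (2.24, 2.5), ∇F = (115.26848, -25.176) → (2.24, 2.5) − 0.04·(115.26848, -25.176) = (-2.3707392, 3.50704)
a = -2.3707392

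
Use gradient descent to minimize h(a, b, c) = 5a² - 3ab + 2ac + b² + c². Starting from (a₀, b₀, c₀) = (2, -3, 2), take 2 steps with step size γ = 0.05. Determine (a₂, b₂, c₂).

∇h = (10a - 3b + 2c, -3a + 2b, 2a + 2c)
(a₁, b₁, c₁) = (2, -3, 2) − 0.05·(33, -12, 8) = (0.35, -2.4, 1.6)
(a₂, b₂, c₂) = (0.35, -2.4, 1.6) − 0.05·(13.9, -5.85, 3.9) = (-0.345, -2.1075, 1.405)

(-0.345, -2.1075, 1.405)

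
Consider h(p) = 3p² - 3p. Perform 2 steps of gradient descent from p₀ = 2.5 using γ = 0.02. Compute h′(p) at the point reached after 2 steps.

h′(p) = 6p - 3
Step 1: h′(2.5) = 12; p₁ = 2.5 − 0.02·12 = 2.26
Step 2: h′(2.26) = 10.56; p₂ = 2.26 − 0.02·10.56 = 2.0488
h′(p) at (2.0488) = 9.2928

9.2928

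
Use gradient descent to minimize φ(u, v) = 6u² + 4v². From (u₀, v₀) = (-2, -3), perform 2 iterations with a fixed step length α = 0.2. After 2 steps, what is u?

-3.92

∇φ = (12u, 8v)
(u₁, v₁) = (-2, -3) − 0.2·(-24, -24) = (2.8, 1.8)
(u₂, v₂) = (2.8, 1.8) − 0.2·(33.6, 14.4) = (-3.92, -1.08)
u = -3.92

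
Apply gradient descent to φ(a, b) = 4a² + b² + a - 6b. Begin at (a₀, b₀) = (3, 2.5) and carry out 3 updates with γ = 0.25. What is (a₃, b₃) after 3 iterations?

(-3.25, 2.9375)

∇φ = (8a + 1, 2b - 6)
(a₁, b₁) = (3, 2.5) − 0.25·(25, -1) = (-3.25, 2.75)
(a₂, b₂) = (-3.25, 2.75) − 0.25·(-25, -0.5) = (3, 2.875)
(a₃, b₃) = (3, 2.875) − 0.25·(25, -0.25) = (-3.25, 2.9375)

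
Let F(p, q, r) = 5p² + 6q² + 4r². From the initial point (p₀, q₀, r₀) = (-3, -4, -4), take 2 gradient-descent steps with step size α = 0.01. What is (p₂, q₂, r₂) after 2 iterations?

∇F = (10p, 12q, 8r)
Step 1: at (-3, -4, -4), ∇F = (-30, -48, -32) → (-3, -4, -4) − 0.01·(-30, -48, -32) = (-2.7, -3.52, -3.68)
Step 2: at (-2.7, -3.52, -3.68), ∇F = (-27, -42.24, -29.44) → (-2.7, -3.52, -3.68) − 0.01·(-27, -42.24, -29.44) = (-2.43, -3.0976, -3.3856)

(-2.43, -3.0976, -3.3856)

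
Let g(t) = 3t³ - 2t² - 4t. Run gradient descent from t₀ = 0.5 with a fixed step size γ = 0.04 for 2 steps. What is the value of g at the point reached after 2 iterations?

-2.881753547023

g′(t) = 9t² - 4t - 4
t₁ = 0.5 − 0.04·(-3.75) = 0.65
t₂ = 0.65 − 0.04·(-2.7975) = 0.7619
g(0.7619) = -2.881753547023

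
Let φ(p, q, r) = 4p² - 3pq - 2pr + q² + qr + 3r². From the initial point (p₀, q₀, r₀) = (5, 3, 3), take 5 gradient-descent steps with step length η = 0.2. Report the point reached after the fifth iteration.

∇φ = (8p - 3q - 2r, -3p + 2q + r, -2p + q + 6r)
Step 1: at (5, 3, 3), ∇φ = (25, -6, 11) → (5, 3, 3) − 0.2·(25, -6, 11) = (0, 4.2, 0.8)
Step 2: at (0, 4.2, 0.8), ∇φ = (-14.2, 9.2, 9) → (0, 4.2, 0.8) − 0.2·(-14.2, 9.2, 9) = (2.84, 2.36, -1)
Step 3: at (2.84, 2.36, -1), ∇φ = (17.64, -4.8, -9.32) → (2.84, 2.36, -1) − 0.2·(17.64, -4.8, -9.32) = (-0.688, 3.32, 0.864)
Step 4: at (-0.688, 3.32, 0.864), ∇φ = (-17.192, 9.568, 9.88) → (-0.688, 3.32, 0.864) − 0.2·(-17.192, 9.568, 9.88) = (2.7504, 1.4064, -1.112)
Step 5: at (2.7504, 1.4064, -1.112), ∇φ = (20.008, -6.5504, -10.7664) → (2.7504, 1.4064, -1.112) − 0.2·(20.008, -6.5504, -10.7664) = (-1.2512, 2.71648, 1.04128)

(-1.2512, 2.71648, 1.04128)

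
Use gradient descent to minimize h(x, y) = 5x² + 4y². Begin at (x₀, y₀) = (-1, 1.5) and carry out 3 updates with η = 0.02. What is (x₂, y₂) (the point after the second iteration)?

∇h = (10x, 8y)
(x₁, y₁) = (-1, 1.5) − 0.02·(-10, 12) = (-0.8, 1.26)
(x₂, y₂) = (-0.8, 1.26) − 0.02·(-8, 10.08) = (-0.64, 1.0584)

(-0.64, 1.0584)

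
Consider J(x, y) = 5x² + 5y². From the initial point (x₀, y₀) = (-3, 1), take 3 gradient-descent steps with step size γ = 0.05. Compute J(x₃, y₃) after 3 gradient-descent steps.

∇J = (10x, 10y)
(x₁, y₁) = (-3, 1) − 0.05·(-30, 10) = (-1.5, 0.5)
(x₂, y₂) = (-1.5, 0.5) − 0.05·(-15, 5) = (-0.75, 0.25)
(x₃, y₃) = (-0.75, 0.25) − 0.05·(-7.5, 2.5) = (-0.375, 0.125)
J(-0.375, 0.125) = 0.78125

0.78125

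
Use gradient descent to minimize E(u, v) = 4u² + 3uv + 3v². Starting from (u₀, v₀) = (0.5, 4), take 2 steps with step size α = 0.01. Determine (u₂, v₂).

∇E = (8u + 3v, 3u + 6v)
(u₁, v₁) = (0.5, 4) − 0.01·(16, 25.5) = (0.34, 3.745)
(u₂, v₂) = (0.34, 3.745) − 0.01·(13.955, 23.49) = (0.20045, 3.5101)

(0.20045, 3.5101)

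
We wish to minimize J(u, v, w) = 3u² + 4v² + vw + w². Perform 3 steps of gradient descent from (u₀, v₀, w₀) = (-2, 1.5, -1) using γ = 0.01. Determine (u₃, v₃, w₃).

(-1.661168, 1.19554, -0.9821075)

∇J = (6u, 8v + w, v + 2w)
Step 1: at (-2, 1.5, -1), ∇J = (-12, 11, -0.5) → (-2, 1.5, -1) − 0.01·(-12, 11, -0.5) = (-1.88, 1.39, -0.995)
Step 2: at (-1.88, 1.39, -0.995), ∇J = (-11.28, 10.125, -0.6) → (-1.88, 1.39, -0.995) − 0.01·(-11.28, 10.125, -0.6) = (-1.7672, 1.28875, -0.989)
Step 3: at (-1.7672, 1.28875, -0.989), ∇J = (-10.6032, 9.321, -0.68925) → (-1.7672, 1.28875, -0.989) − 0.01·(-10.6032, 9.321, -0.68925) = (-1.661168, 1.19554, -0.9821075)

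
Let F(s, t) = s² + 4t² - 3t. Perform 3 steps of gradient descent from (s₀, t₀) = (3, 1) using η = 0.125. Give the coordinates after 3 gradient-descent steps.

(1.265625, 0.375)

∇F = (2s, 8t - 3)
Step 1: at (3, 1), ∇F = (6, 5) → (3, 1) − 0.125·(6, 5) = (2.25, 0.375)
Step 2: at (2.25, 0.375), ∇F = (4.5, 0) → (2.25, 0.375) − 0.125·(4.5, 0) = (1.6875, 0.375)
Step 3: at (1.6875, 0.375), ∇F = (3.375, 0) → (1.6875, 0.375) − 0.125·(3.375, 0) = (1.265625, 0.375)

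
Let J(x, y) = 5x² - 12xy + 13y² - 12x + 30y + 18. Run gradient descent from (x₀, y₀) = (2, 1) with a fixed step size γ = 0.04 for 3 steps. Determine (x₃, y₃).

(1.392, -0.405952)

∇J = (10x - 12y - 12, -12x + 26y + 30)
Step 1: at (2, 1), ∇J = (-4, 32) → (2, 1) − 0.04·(-4, 32) = (2.16, -0.28)
Step 2: at (2.16, -0.28), ∇J = (12.96, -3.2) → (2.16, -0.28) − 0.04·(12.96, -3.2) = (1.6416, -0.152)
Step 3: at (1.6416, -0.152), ∇J = (6.24, 6.3488) → (1.6416, -0.152) − 0.04·(6.24, 6.3488) = (1.392, -0.405952)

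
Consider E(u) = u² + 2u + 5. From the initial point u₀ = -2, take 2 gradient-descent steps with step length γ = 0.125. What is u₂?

-1.5625

E′(u) = 2u + 2
u₁ = -2 − 0.125·(-2) = -1.75
u₂ = -1.75 − 0.125·(-1.5) = -1.5625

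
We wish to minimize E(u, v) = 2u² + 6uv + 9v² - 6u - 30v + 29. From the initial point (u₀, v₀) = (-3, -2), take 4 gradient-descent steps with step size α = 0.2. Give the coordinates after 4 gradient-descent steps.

∇E = (4u + 6v - 6, 6u + 18v - 30)
Step 1: at (-3, -2), ∇E = (-30, -84) → (-3, -2) − 0.2·(-30, -84) = (3, 14.8)
Step 2: at (3, 14.8), ∇E = (94.8, 254.4) → (3, 14.8) − 0.2·(94.8, 254.4) = (-15.96, -36.08)
Step 3: at (-15.96, -36.08), ∇E = (-286.32, -775.2) → (-15.96, -36.08) − 0.2·(-286.32, -775.2) = (41.304, 118.96)
Step 4: at (41.304, 118.96), ∇E = (872.976, 2359.104) → (41.304, 118.96) − 0.2·(872.976, 2359.104) = (-133.2912, -352.8608)

(-133.2912, -352.8608)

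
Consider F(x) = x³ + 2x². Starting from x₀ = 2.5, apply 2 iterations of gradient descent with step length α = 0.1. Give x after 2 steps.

F′(x) = 3x² + 4x
Step 1: F′(2.5) = 28.75; x₁ = 2.5 − 0.1·28.75 = -0.375
Step 2: F′(-0.375) = -1.078125; x₂ = -0.375 − 0.1·(-1.078125) = -0.2671875

-0.2671875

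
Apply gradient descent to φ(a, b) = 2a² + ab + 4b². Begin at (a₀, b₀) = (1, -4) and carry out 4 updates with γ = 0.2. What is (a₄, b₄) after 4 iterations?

(-0.1408, -0.6272)

∇φ = (4a + b, a + 8b)
(a₁, b₁) = (1, -4) − 0.2·(0, -31) = (1, 2.2)
(a₂, b₂) = (1, 2.2) − 0.2·(6.2, 18.6) = (-0.24, -1.52)
(a₃, b₃) = (-0.24, -1.52) − 0.2·(-2.48, -12.4) = (0.256, 0.96)
(a₄, b₄) = (0.256, 0.96) − 0.2·(1.984, 7.936) = (-0.1408, -0.6272)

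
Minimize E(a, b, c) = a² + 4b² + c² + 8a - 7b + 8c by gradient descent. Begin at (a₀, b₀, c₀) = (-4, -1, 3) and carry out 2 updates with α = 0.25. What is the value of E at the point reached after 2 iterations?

∇E = (2a + 8, 8b - 7, 2c + 8)
(a₁, b₁, c₁) = (-4, -1, 3) − 0.25·(0, -15, 14) = (-4, 2.75, -0.5)
(a₂, b₂, c₂) = (-4, 2.75, -0.5) − 0.25·(0, 15, 7) = (-4, -1, -2.25)
E(-4, -1, -2.25) = -17.9375

-17.9375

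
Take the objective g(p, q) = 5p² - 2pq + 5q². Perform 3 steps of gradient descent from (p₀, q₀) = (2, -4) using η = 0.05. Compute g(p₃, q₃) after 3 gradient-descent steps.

0.815616

∇g = (10p - 2q, -2p + 10q)
Step 1: at (2, -4), ∇g = (28, -44) → (2, -4) − 0.05·(28, -44) = (0.6, -1.8)
Step 2: at (0.6, -1.8), ∇g = (9.6, -19.2) → (0.6, -1.8) − 0.05·(9.6, -19.2) = (0.12, -0.84)
Step 3: at (0.12, -0.84), ∇g = (2.88, -8.64) → (0.12, -0.84) − 0.05·(2.88, -8.64) = (-0.024, -0.408)
g(-0.024, -0.408) = 0.815616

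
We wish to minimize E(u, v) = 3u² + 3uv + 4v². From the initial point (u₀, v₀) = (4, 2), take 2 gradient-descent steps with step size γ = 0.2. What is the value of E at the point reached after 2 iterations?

90.624

∇E = (6u + 3v, 3u + 8v)
(u₁, v₁) = (4, 2) − 0.2·(30, 28) = (-2, -3.6)
(u₂, v₂) = (-2, -3.6) − 0.2·(-22.8, -34.8) = (2.56, 3.36)
E(2.56, 3.36) = 90.624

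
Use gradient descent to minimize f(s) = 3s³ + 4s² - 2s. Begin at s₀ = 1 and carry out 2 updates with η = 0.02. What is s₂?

f′(s) = 9s² + 8s - 2
s₁ = 1 − 0.02·15 = 0.7
s₂ = 0.7 − 0.02·8.01 = 0.5398

0.5398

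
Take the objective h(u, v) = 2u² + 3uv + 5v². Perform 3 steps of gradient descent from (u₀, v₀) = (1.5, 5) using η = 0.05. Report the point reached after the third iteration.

∇h = (4u + 3v, 3u + 10v)
Step 1: at (1.5, 5), ∇h = (21, 54.5) → (1.5, 5) − 0.05·(21, 54.5) = (0.45, 2.275)
Step 2: at (0.45, 2.275), ∇h = (8.625, 24.1) → (0.45, 2.275) − 0.05·(8.625, 24.1) = (0.01875, 1.07)
Step 3: at (0.01875, 1.07), ∇h = (3.285, 10.75625) → (0.01875, 1.07) − 0.05·(3.285, 10.75625) = (-0.1455, 0.5321875)

(-0.1455, 0.5321875)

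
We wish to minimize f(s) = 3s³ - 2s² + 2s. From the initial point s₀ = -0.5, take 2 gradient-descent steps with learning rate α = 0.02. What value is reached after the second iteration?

f′(s) = 9s² - 4s + 2
Step 1: f′(-0.5) = 6.25; s₁ = -0.5 − 0.02·6.25 = -0.625
Step 2: f′(-0.625) = 8.015625; s₂ = -0.625 − 0.02·8.015625 = -0.7853125

-0.7853125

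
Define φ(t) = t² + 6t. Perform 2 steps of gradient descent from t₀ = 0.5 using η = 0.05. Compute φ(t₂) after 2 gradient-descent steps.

φ′(t) = 2t + 6
Step 1: φ′(0.5) = 7; t₁ = 0.5 − 0.05·7 = 0.15
Step 2: φ′(0.15) = 6.3; t₂ = 0.15 − 0.05·6.3 = -0.165
φ(-0.165) = -0.962775

-0.962775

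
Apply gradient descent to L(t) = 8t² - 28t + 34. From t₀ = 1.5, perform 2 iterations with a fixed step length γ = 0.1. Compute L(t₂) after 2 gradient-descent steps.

9.5648

L′(t) = 16t - 28
Step 1: L′(1.5) = -4; t₁ = 1.5 − 0.1·(-4) = 1.9
Step 2: L′(1.9) = 2.4; t₂ = 1.9 − 0.1·2.4 = 1.66
L(1.66) = 9.5648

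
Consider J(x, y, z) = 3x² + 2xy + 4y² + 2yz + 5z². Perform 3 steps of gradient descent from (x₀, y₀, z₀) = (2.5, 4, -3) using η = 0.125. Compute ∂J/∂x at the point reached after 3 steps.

∇J = (6x + 2y, 2x + 8y + 2z, 2y + 10z)
Step 1: at (2.5, 4, -3), ∇J = (23, 31, -22) → (2.5, 4, -3) − 0.125·(23, 31, -22) = (-0.375, 0.125, -0.25)
Step 2: at (-0.375, 0.125, -0.25), ∇J = (-2, -0.25, -2.25) → (-0.375, 0.125, -0.25) − 0.125·(-2, -0.25, -2.25) = (-0.125, 0.15625, 0.03125)
Step 3: at (-0.125, 0.15625, 0.03125), ∇J = (-0.4375, 1.0625, 0.625) → (-0.125, 0.15625, 0.03125) − 0.125·(-0.4375, 1.0625, 0.625) = (-0.0703125, 0.0234375, -0.046875)
∂J/∂x at (-0.0703125, 0.0234375, -0.046875) = -0.375

-0.375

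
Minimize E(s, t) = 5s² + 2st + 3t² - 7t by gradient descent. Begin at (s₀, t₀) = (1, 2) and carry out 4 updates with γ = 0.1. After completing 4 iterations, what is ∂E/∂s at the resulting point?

-0.0224

∇E = (10s + 2t, 2s + 6t - 7)
(s₁, t₁) = (1, 2) − 0.1·(14, 7) = (-0.4, 1.3)
(s₂, t₂) = (-0.4, 1.3) − 0.1·(-1.4, 0) = (-0.26, 1.3)
(s₃, t₃) = (-0.26, 1.3) − 0.1·(0, 0.28) = (-0.26, 1.272)
(s₄, t₄) = (-0.26, 1.272) − 0.1·(-0.056, 0.112) = (-0.2544, 1.2608)
∂E/∂s at (-0.2544, 1.2608) = -0.0224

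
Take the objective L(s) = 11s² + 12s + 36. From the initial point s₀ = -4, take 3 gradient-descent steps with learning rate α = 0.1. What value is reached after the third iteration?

L′(s) = 22s + 12
s₁ = -4 − 0.1·(-76) = 3.6
s₂ = 3.6 − 0.1·91.2 = -5.52
s₃ = -5.52 − 0.1·(-109.44) = 5.424

5.424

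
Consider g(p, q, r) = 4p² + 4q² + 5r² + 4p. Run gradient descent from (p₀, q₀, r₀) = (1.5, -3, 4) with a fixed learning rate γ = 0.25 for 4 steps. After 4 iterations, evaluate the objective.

2101.3125

∇g = (8p + 4, 8q, 10r)
Step 1: at (1.5, -3, 4), ∇g = (16, -24, 40) → (1.5, -3, 4) − 0.25·(16, -24, 40) = (-2.5, 3, -6)
Step 2: at (-2.5, 3, -6), ∇g = (-16, 24, -60) → (-2.5, 3, -6) − 0.25·(-16, 24, -60) = (1.5, -3, 9)
Step 3: at (1.5, -3, 9), ∇g = (16, -24, 90) → (1.5, -3, 9) − 0.25·(16, -24, 90) = (-2.5, 3, -13.5)
Step 4: at (-2.5, 3, -13.5), ∇g = (-16, 24, -135) → (-2.5, 3, -13.5) − 0.25·(-16, 24, -135) = (1.5, -3, 20.25)
g(1.5, -3, 20.25) = 2101.3125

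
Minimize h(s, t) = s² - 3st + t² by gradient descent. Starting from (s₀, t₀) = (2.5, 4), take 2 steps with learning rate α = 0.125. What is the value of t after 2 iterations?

4.21875

∇h = (2s - 3t, -3s + 2t)
Step 1: at (2.5, 4), ∇h = (-7, 0.5) → (2.5, 4) − 0.125·(-7, 0.5) = (3.375, 3.9375)
Step 2: at (3.375, 3.9375), ∇h = (-5.0625, -2.25) → (3.375, 3.9375) − 0.125·(-5.0625, -2.25) = (4.0078125, 4.21875)
t = 4.21875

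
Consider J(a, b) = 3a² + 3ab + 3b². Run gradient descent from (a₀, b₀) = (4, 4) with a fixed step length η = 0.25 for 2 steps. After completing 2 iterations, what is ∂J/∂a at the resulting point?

∇J = (6a + 3b, 3a + 6b)
Step 1: at (4, 4), ∇J = (36, 36) → (4, 4) − 0.25·(36, 36) = (-5, -5)
Step 2: at (-5, -5), ∇J = (-45, -45) → (-5, -5) − 0.25·(-45, -45) = (6.25, 6.25)
∂J/∂a at (6.25, 6.25) = 56.25

56.25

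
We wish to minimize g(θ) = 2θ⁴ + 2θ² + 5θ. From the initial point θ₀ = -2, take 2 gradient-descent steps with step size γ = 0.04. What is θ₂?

0.27058176

g′(θ) = 8θ³ + 4θ + 5
θ₁ = -2 − 0.04·(-67) = 0.68
θ₂ = 0.68 − 0.04·10.235456 = 0.27058176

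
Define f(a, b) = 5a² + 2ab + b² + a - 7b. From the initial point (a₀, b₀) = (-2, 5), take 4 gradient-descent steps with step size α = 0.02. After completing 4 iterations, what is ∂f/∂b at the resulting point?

0.13420288

∇f = (10a + 2b + 1, 2a + 2b - 7)
Step 1: at (-2, 5), ∇f = (-9, -1) → (-2, 5) − 0.02·(-9, -1) = (-1.82, 5.02)
Step 2: at (-1.82, 5.02), ∇f = (-7.16, -0.6) → (-1.82, 5.02) − 0.02·(-7.16, -0.6) = (-1.6768, 5.032)
Step 3: at (-1.6768, 5.032), ∇f = (-5.704, -0.2896) → (-1.6768, 5.032) − 0.02·(-5.704, -0.2896) = (-1.56272, 5.037792)
Step 4: at (-1.56272, 5.037792), ∇f = (-4.551616, -0.049856) → (-1.56272, 5.037792) − 0.02·(-4.551616, -0.049856) = (-1.47168768, 5.03878912)
∂f/∂b at (-1.47168768, 5.03878912) = 0.13420288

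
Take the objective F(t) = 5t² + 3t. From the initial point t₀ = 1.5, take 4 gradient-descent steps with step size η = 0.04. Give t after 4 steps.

F′(t) = 10t + 3
t₁ = 1.5 − 0.04·18 = 0.78
t₂ = 0.78 − 0.04·10.8 = 0.348
t₃ = 0.348 − 0.04·6.48 = 0.0888
t₄ = 0.0888 − 0.04·3.888 = -0.06672

-0.06672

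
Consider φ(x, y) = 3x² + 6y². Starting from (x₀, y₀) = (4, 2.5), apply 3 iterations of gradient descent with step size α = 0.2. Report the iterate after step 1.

∇φ = (6x, 12y)
Step 1: at (4, 2.5), ∇φ = (24, 30) → (4, 2.5) − 0.2·(24, 30) = (-0.8, -3.5)

(-0.8, -3.5)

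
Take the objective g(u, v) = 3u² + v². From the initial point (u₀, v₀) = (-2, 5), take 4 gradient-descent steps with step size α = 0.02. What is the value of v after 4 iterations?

4.2467328

∇g = (6u, 2v)
(u₁, v₁) = (-2, 5) − 0.02·(-12, 10) = (-1.76, 4.8)
(u₂, v₂) = (-1.76, 4.8) − 0.02·(-10.56, 9.6) = (-1.5488, 4.608)
(u₃, v₃) = (-1.5488, 4.608) − 0.02·(-9.2928, 9.216) = (-1.362944, 4.42368)
(u₄, v₄) = (-1.362944, 4.42368) − 0.02·(-8.177664, 8.84736) = (-1.19939072, 4.2467328)
v = 4.2467328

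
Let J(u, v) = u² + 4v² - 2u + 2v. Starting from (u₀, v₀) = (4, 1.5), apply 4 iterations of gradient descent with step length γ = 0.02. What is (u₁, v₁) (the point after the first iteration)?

(3.88, 1.22)

∇J = (2u - 2, 8v + 2)
Step 1: at (4, 1.5), ∇J = (6, 14) → (4, 1.5) − 0.02·(6, 14) = (3.88, 1.22)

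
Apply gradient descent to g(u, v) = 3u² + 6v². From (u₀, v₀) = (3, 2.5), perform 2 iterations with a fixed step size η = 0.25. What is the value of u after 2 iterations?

∇g = (6u, 12v)
Step 1: at (3, 2.5), ∇g = (18, 30) → (3, 2.5) − 0.25·(18, 30) = (-1.5, -5)
Step 2: at (-1.5, -5), ∇g = (-9, -60) → (-1.5, -5) − 0.25·(-9, -60) = (0.75, 10)
u = 0.75

0.75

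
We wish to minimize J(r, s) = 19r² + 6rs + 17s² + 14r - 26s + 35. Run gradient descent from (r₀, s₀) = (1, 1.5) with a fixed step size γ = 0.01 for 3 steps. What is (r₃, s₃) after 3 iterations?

(-0.182472, 0.932696)

∇J = (38r + 6s + 14, 6r + 34s - 26)
Step 1: at (1, 1.5), ∇J = (61, 31) → (1, 1.5) − 0.01·(61, 31) = (0.39, 1.19)
Step 2: at (0.39, 1.19), ∇J = (35.96, 16.8) → (0.39, 1.19) − 0.01·(35.96, 16.8) = (0.0304, 1.022)
Step 3: at (0.0304, 1.022), ∇J = (21.2872, 8.9304) → (0.0304, 1.022) − 0.01·(21.2872, 8.9304) = (-0.182472, 0.932696)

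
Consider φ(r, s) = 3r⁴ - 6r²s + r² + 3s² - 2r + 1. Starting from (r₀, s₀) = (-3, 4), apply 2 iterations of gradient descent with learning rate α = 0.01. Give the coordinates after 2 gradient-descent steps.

(-1.48692864, 4.117264)

∇φ = (12r³ - 12rs + 2r - 2, -6r² + 6s)
Step 1: at (-3, 4), ∇φ = (-188, -30) → (-3, 4) − 0.01·(-188, -30) = (-1.12, 4.3)
Step 2: at (-1.12, 4.3), ∇φ = (36.692864, 18.2736) → (-1.12, 4.3) − 0.01·(36.692864, 18.2736) = (-1.48692864, 4.117264)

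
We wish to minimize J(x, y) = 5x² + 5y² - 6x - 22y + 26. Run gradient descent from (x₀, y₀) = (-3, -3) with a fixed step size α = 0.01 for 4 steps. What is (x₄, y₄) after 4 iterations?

(-1.76196, -1.21172)

∇J = (10x - 6, 10y - 22)
Step 1: at (-3, -3), ∇J = (-36, -52) → (-3, -3) − 0.01·(-36, -52) = (-2.64, -2.48)
Step 2: at (-2.64, -2.48), ∇J = (-32.4, -46.8) → (-2.64, -2.48) − 0.01·(-32.4, -46.8) = (-2.316, -2.012)
Step 3: at (-2.316, -2.012), ∇J = (-29.16, -42.12) → (-2.316, -2.012) − 0.01·(-29.16, -42.12) = (-2.0244, -1.5908)
Step 4: at (-2.0244, -1.5908), ∇J = (-26.244, -37.908) → (-2.0244, -1.5908) − 0.01·(-26.244, -37.908) = (-1.76196, -1.21172)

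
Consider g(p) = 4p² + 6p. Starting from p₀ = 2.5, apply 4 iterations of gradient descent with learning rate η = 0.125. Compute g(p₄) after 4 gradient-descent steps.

g′(p) = 8p + 6
p₁ = 2.5 − 0.125·26 = -0.75
p₂ = -0.75 − 0.125·0 = -0.75
p₃ = -0.75 − 0.125·0 = -0.75
p₄ = -0.75 − 0.125·0 = -0.75
g(-0.75) = -2.25

-2.25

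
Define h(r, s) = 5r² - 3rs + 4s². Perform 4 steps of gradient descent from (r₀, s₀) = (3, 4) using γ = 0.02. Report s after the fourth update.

∇h = (10r - 3s, -3r + 8s)
Step 1: at (3, 4), ∇h = (18, 23) → (3, 4) − 0.02·(18, 23) = (2.64, 3.54)
Step 2: at (2.64, 3.54), ∇h = (15.78, 20.4) → (2.64, 3.54) − 0.02·(15.78, 20.4) = (2.3244, 3.132)
Step 3: at (2.3244, 3.132), ∇h = (13.848, 18.0828) → (2.3244, 3.132) − 0.02·(13.848, 18.0828) = (2.04744, 2.770344)
Step 4: at (2.04744, 2.770344), ∇h = (12.163368, 16.020432) → (2.04744, 2.770344) − 0.02·(12.163368, 16.020432) = (1.80417264, 2.44993536)
s = 2.44993536

2.44993536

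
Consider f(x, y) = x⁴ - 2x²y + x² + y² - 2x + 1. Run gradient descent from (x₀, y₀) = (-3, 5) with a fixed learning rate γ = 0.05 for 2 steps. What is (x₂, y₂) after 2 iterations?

(-0.2944, 4.864)

∇f = (4x³ - 4xy + 2x - 2, -2x² + 2y)
(x₁, y₁) = (-3, 5) − 0.05·(-56, -8) = (-0.2, 5.4)
(x₂, y₂) = (-0.2, 5.4) − 0.05·(1.888, 10.72) = (-0.2944, 4.864)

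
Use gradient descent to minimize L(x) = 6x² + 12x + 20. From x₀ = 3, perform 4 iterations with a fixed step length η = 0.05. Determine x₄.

-0.8976

L′(x) = 12x + 12
x₁ = 3 − 0.05·48 = 0.6
x₂ = 0.6 − 0.05·19.2 = -0.36
x₃ = -0.36 − 0.05·7.68 = -0.744
x₄ = -0.744 − 0.05·3.072 = -0.8976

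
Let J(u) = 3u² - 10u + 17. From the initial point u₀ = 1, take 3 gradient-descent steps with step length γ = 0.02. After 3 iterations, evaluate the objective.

9.285872115712

J′(u) = 6u - 10
u₁ = 1 − 0.02·(-4) = 1.08
u₂ = 1.08 − 0.02·(-3.52) = 1.1504
u₃ = 1.1504 − 0.02·(-3.0976) = 1.212352
J(1.212352) = 9.285872115712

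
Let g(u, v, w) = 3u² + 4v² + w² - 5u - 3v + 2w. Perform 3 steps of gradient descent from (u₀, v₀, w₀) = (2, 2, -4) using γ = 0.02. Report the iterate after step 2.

(1.7368, 1.5216, -3.7648)

∇g = (6u - 5, 8v - 3, 2w + 2)
Step 1: at (2, 2, -4), ∇g = (7, 13, -6) → (2, 2, -4) − 0.02·(7, 13, -6) = (1.86, 1.74, -3.88)
Step 2: at (1.86, 1.74, -3.88), ∇g = (6.16, 10.92, -5.76) → (1.86, 1.74, -3.88) − 0.02·(6.16, 10.92, -5.76) = (1.7368, 1.5216, -3.7648)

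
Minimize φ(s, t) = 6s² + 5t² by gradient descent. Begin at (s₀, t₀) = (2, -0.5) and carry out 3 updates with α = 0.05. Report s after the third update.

0.128

∇φ = (12s, 10t)
(s₁, t₁) = (2, -0.5) − 0.05·(24, -5) = (0.8, -0.25)
(s₂, t₂) = (0.8, -0.25) − 0.05·(9.6, -2.5) = (0.32, -0.125)
(s₃, t₃) = (0.32, -0.125) − 0.05·(3.84, -1.25) = (0.128, -0.0625)
s = 0.128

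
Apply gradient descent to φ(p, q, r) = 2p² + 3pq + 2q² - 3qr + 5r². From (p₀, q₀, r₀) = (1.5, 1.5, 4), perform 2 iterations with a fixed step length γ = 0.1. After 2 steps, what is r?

0.495

∇φ = (4p + 3q, 3p + 4q - 3r, -3q + 10r)
Step 1: at (1.5, 1.5, 4), ∇φ = (10.5, -1.5, 35.5) → (1.5, 1.5, 4) − 0.1·(10.5, -1.5, 35.5) = (0.45, 1.65, 0.45)
Step 2: at (0.45, 1.65, 0.45), ∇φ = (6.75, 6.6, -0.45) → (0.45, 1.65, 0.45) − 0.1·(6.75, 6.6, -0.45) = (-0.225, 0.99, 0.495)
r = 0.495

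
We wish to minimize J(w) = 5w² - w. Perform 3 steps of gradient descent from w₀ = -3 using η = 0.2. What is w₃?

J′(w) = 10w - 1
w₁ = -3 − 0.2·(-31) = 3.2
w₂ = 3.2 − 0.2·31 = -3
w₃ = -3 − 0.2·(-31) = 3.2

3.2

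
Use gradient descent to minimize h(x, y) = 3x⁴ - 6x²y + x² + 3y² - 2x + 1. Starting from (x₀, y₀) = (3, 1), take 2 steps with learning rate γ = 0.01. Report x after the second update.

∇h = (12x³ - 12xy + 2x - 2, -6x² + 6y)
(x₁, y₁) = (3, 1) − 0.01·(292, -48) = (0.08, 1.48)
(x₂, y₂) = (0.08, 1.48) − 0.01·(-3.254656, 8.8416) = (0.11254656, 1.391584)
x = 0.11254656

0.11254656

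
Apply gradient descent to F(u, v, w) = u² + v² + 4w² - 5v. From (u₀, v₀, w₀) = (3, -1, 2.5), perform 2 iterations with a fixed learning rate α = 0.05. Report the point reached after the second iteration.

∇F = (2u, 2v - 5, 8w)
(u₁, v₁, w₁) = (3, -1, 2.5) − 0.05·(6, -7, 20) = (2.7, -0.65, 1.5)
(u₂, v₂, w₂) = (2.7, -0.65, 1.5) − 0.05·(5.4, -6.3, 12) = (2.43, -0.335, 0.9)

(2.43, -0.335, 0.9)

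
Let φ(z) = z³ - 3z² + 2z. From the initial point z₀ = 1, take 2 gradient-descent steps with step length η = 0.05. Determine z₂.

1.099625

φ′(z) = 3z² - 6z + 2
Step 1: φ′(1) = -1; z₁ = 1 − 0.05·(-1) = 1.05
Step 2: φ′(1.05) = -0.9925; z₂ = 1.05 − 0.05·(-0.9925) = 1.099625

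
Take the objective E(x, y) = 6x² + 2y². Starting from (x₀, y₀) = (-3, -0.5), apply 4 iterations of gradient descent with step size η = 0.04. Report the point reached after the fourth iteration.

∇E = (12x, 4y)
(x₁, y₁) = (-3, -0.5) − 0.04·(-36, -2) = (-1.56, -0.42)
(x₂, y₂) = (-1.56, -0.42) − 0.04·(-18.72, -1.68) = (-0.8112, -0.3528)
(x₃, y₃) = (-0.8112, -0.3528) − 0.04·(-9.7344, -1.4112) = (-0.421824, -0.296352)
(x₄, y₄) = (-0.421824, -0.296352) − 0.04·(-5.061888, -1.185408) = (-0.21934848, -0.24893568)

(-0.21934848, -0.24893568)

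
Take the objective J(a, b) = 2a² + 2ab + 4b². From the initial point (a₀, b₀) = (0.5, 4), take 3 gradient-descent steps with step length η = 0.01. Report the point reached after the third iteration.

(0.230808, 3.092716)

∇J = (4a + 2b, 2a + 8b)
(a₁, b₁) = (0.5, 4) − 0.01·(10, 33) = (0.4, 3.67)
(a₂, b₂) = (0.4, 3.67) − 0.01·(8.94, 30.16) = (0.3106, 3.3684)
(a₃, b₃) = (0.3106, 3.3684) − 0.01·(7.9792, 27.5684) = (0.230808, 3.092716)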